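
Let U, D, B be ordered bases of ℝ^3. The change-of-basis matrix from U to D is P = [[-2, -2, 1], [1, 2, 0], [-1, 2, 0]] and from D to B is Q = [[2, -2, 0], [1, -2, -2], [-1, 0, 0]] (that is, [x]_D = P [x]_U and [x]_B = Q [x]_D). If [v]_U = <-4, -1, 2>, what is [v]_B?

<36, 20, -12>

Composing the changes, [v]_B = Q P [v]_U.
Q P = [[-6, -8, 2], [-2, -10, 1], [2, 2, -1]]; applying this to <-4, -1, 2> gives <36, 20, -12>.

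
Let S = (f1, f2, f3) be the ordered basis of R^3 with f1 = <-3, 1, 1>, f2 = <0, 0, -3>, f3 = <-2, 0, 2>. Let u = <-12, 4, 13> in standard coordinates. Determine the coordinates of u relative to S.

<4, -3, 0>

We seek scalars with c_1 f1 + ... + c_3 f3 = u; equivalently solve M c = u where the columns of M are f1, ..., f3.
Row-reducing the augmented matrix [M | u] gives c = (4, -3, 0).
Check: 4f1 - 3f2 + 0·f3 = <-12, 4, 13>.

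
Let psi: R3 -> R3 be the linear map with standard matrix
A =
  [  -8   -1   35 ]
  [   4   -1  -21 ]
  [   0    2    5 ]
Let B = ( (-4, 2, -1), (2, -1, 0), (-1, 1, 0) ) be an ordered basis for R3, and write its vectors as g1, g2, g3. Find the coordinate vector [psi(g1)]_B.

Compute psi(g1) = A g1 = (-5, 3, -1) in standard coordinates.
Then write this in B-coordinates: solve for y in y_1 g1 + ... + y_3 g3 = (-5, 3, -1).
This gives y = (1, 0, 1), which is column 1 of [psi]_B.

(1, 0, 1)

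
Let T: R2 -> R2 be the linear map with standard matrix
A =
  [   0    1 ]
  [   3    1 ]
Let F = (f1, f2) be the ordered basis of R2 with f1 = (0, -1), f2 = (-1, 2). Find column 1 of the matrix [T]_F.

Compute T(f1) = A f1 = (-1, -1) in standard coordinates.
Then write this in F-coordinates: solve for y in y_1 f1 + y_2 f2 = (-1, -1).
This gives y = (3, 1), which is column 1 of [T]_F.

(3, 1)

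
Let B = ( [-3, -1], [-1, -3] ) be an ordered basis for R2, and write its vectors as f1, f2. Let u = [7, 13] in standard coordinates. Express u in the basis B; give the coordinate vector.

[u]_B is the unique c with M c = u, where M has columns f1, f2.
System: -3c_1 - c_2 = 7, -c_1 - 3c_2 = 13; solving gives c_1 = -1, c_2 = -4.
Check: -f1 - 4f2 = [7, 13].

[-1, -4]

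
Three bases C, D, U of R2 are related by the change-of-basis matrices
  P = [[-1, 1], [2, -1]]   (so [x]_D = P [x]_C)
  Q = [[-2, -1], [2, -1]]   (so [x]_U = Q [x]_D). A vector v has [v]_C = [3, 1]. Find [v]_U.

First [v]_D = P [v]_C = [-2, 5].
Then [v]_U = Q [v]_D = [-1, -9].

[-1, -9]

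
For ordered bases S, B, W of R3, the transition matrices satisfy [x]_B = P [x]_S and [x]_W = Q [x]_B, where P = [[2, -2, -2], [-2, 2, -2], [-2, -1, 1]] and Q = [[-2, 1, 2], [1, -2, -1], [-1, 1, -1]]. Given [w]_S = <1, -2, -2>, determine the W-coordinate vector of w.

Apply P to get B-coordinates <10, -2, -2>, then Q to get W-coordinates.
The result is [w]_W = <-26, 16, -10>.

<-26, 16, -10>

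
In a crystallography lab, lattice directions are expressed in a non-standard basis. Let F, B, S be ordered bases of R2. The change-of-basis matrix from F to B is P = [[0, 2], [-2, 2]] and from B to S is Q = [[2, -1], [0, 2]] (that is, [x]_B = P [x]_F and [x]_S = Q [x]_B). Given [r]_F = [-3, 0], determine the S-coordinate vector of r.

[-6, 12]

Apply P to get B-coordinates [0, 6], then Q to get S-coordinates.
The result is [r]_S = [-6, 12].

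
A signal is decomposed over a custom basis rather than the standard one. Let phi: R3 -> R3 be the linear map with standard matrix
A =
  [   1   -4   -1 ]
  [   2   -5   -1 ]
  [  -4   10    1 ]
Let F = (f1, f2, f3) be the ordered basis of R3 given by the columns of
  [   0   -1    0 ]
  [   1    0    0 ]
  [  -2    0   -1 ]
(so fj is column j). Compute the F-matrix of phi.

With P the matrix whose columns are f1, ..., f3, [phi]_F = P^(-1) A P.
Column by column: phi(f1) = A f1 = (-2, -3, 8); its F-coordinates (-3, 2, -2) give column 1.
Continuing for each basis vector yields [phi]_F = [[-3, -2, 1], [2, 1, -1], [-2, 0, -1]].

[[-3, -2, 1], [2, 1, -1], [-2, 0, -1]]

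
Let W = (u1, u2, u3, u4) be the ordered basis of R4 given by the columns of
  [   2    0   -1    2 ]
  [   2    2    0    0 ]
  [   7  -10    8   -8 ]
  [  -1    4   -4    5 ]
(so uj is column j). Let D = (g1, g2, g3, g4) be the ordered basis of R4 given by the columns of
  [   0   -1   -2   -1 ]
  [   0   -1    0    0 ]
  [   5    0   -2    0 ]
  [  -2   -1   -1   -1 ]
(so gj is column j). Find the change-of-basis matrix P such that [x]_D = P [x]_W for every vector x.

[[1, -2, 2, -2], [-2, -2, 0, 0], [-1, 0, 1, -1], [2, 2, -1, 0]]

Take x = uj: its W-coordinates are the j-th standard unit vector, so P e_j — column j of P — equals [uj]_D.
u1 = g1 - 2g2 - g3 + 2g4, giving column 1 = (1, -2, -1, 2); repeating for each j gives P = [[1, -2, 2, -2], [-2, -2, 0, 0], [-1, 0, 1, -1], [2, 2, -1, 0]].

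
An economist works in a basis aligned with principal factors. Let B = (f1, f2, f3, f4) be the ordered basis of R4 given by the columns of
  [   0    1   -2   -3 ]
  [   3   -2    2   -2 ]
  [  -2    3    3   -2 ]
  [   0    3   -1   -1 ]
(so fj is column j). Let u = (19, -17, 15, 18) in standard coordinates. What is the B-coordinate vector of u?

[u]_B is the unique c with M c = u, where M has columns f1, ..., f4.
Gaussian elimination on [M | u] yields c = (-3, 4, -3, -3).
Check: -3f1 + 4f2 - 3f3 - 3f4 = (19, -17, 15, 18).

(-3, 4, -3, -3)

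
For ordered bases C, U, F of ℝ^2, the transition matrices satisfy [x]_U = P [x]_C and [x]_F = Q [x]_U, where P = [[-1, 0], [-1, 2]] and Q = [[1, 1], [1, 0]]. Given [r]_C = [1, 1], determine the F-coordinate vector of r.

[0, -1]

Apply P to get U-coordinates [-1, 1], then Q to get F-coordinates.
The result is [r]_F = [0, -1].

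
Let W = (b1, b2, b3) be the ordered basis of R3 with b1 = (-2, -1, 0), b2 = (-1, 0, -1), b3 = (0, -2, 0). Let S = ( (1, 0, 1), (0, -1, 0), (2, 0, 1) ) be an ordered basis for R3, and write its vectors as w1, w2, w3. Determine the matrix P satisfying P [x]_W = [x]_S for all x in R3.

Column j of P is [bj]_S, since P maps W-coordinates to S-coordinates.
Expressing b1 in S: b1 = 2w1 + w2 - 2w3, so column 1 of P is (2, 1, -2).
Doing the same for each bj gives P = [[2, -1, 0], [1, 0, 2], [-2, 0, 0]].

[[2, -1, 0], [1, 0, 2], [-2, 0, 0]]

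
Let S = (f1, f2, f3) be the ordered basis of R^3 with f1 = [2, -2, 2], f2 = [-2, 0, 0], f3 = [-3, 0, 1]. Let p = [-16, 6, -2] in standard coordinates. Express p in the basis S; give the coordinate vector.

[p]_S is the unique c with M c = p, where M has columns f1, ..., f3.
Solving this 3x3 system gives c = (-3, -1, 4).
Check: -3f1 - f2 + 4f3 = [-16, 6, -2].

[-3, -1, 4]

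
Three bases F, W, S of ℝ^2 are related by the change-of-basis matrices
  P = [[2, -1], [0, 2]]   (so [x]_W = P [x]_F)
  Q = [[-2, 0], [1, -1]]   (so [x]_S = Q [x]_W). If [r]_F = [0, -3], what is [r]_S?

First [r]_W = P [r]_F = [3, -6].
Then [r]_S = Q [r]_W = [-6, 9].

[-6, 9]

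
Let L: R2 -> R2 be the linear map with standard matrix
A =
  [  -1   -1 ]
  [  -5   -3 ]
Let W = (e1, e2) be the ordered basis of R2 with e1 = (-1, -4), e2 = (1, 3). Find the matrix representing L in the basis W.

Let P have columns e1, e2. Then [L]_W = P^(-1) A P.
Here det P = 1, so P^(-1) is integer; computing A P first and then P^(-1)(A P) gives [[-2, 2], [3, -2]].

[[-2, 2], [3, -2]]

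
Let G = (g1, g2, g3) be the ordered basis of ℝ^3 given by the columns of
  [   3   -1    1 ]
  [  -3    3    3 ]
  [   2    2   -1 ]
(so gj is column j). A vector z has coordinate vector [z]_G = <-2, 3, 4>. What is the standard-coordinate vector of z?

<-5, 27, -2>

z = M [z]_G, where M has columns g1, ..., g3.
Carrying out the matrix-vector product, z = <-5, 27, -2>.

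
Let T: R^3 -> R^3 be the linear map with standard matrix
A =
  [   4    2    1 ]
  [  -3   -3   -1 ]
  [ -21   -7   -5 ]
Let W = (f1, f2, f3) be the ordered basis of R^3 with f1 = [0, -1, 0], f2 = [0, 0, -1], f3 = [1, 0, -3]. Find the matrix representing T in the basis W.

The j-th column of [T]_W is [T(fj)]_W.
T(f1) = A f1 = [-2, 3, 7] = -3f1 - f2 - 2f3, so column 1 is [-3, -1, -2].
Repeating for f2, f3 and assembling the columns gives [[-3, -1, 0], [-1, -2, 3], [-2, -1, 1]].

[[-3, -1, 0], [-1, -2, 3], [-2, -1, 1]]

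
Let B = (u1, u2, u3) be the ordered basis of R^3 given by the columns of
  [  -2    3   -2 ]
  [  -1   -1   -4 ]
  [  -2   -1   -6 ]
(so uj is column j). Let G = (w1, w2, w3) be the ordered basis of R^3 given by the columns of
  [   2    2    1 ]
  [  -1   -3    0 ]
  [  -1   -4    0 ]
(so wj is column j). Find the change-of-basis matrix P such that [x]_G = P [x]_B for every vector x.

Let M have columns uj and N have columns wj. Then for every x, N [x]_G = x = M [x]_B, so P = N^(-1) M.
Since det N = 1, N^(-1) has integer entries; multiplying gives P = [[-2, 1, -2], [1, 0, 2], [0, 1, -2]].

[[-2, 1, -2], [1, 0, 2], [0, 1, -2]]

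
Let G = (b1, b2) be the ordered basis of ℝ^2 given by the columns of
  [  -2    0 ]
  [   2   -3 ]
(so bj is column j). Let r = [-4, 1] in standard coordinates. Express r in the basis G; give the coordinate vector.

Write r = c_1 b1 + c_2 b2 and solve for the c_i.
System: -2c_1 + 0c_2 = -4, 2c_1 - 3c_2 = 1; solving gives c_1 = 2, c_2 = 1.
Check: 2b1 + b2 = [-4, 1].

[2, 1]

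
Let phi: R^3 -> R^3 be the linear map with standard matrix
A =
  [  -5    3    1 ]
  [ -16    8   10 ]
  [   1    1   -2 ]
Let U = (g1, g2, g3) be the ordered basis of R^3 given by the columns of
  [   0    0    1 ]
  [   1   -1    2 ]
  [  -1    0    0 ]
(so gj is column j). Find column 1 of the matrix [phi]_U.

Column 1 of [phi]_U is the U-coordinate vector of phi(g1).
In standard coordinates phi(g1) = A g1 = <2, -2, 3>.
Converting to U: <2, -2, 3> = -3g1 + 3g2 + 2g3, so the coordinate vector is <-3, 3, 2>.

<-3, 3, 2>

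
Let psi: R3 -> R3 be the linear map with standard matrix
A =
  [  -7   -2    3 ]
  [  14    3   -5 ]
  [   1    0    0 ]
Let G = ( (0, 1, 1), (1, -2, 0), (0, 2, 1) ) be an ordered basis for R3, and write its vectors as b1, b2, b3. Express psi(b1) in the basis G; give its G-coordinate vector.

(0, 1, 0)

Column 1 of [psi]_G is the G-coordinate vector of psi(b1).
In standard coordinates psi(b1) = A b1 = (1, -2, 0).
Converting to G: (1, -2, 0) = 0·b1 + b2 + 0·b3, so the coordinate vector is (0, 1, 0).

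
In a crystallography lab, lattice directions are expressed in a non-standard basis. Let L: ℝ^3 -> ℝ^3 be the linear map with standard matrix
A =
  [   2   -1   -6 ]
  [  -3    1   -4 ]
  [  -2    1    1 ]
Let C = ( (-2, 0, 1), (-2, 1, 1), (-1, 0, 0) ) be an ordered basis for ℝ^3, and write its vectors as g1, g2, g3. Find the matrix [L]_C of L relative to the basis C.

The j-th column of [L]_C is [L(gj)]_C.
L(g1) = A g1 = (-10, 2, 5) = 3g1 + 2g2 + 0·g3, so column 1 is (3, 2, 0).
Repeating for g2, g3 and assembling the columns gives [[3, 3, -1], [2, 3, 3], [0, -1, -2]].

[[3, 3, -1], [2, 3, 3], [0, -1, -2]]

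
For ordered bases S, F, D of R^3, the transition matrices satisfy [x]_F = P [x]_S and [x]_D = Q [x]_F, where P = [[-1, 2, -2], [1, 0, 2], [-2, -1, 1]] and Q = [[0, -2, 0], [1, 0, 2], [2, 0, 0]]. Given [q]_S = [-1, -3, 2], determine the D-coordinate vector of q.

Apply P to get F-coordinates [-9, 3, 7], then Q to get D-coordinates.
The result is [q]_D = [-6, 5, -18].

[-6, 5, -18]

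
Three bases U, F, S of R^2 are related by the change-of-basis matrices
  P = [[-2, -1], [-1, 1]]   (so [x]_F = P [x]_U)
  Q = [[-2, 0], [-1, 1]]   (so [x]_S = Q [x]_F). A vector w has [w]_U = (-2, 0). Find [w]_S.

(-8, -2)

Apply P to get F-coordinates (4, 2), then Q to get S-coordinates.
The result is [w]_S = (-8, -2).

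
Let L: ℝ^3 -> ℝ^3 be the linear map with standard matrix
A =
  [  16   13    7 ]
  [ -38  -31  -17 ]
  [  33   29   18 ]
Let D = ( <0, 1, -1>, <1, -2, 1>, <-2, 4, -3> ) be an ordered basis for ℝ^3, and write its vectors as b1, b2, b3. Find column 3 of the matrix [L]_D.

<1, 3, 2>

Column 3 of [L]_D is the D-coordinate vector of L(b3).
In standard coordinates L(b3) = A b3 = <-1, 3, -4>.
Converting to D: <-1, 3, -4> = b1 + 3b2 + 2b3, so the coordinate vector is <1, 3, 2>.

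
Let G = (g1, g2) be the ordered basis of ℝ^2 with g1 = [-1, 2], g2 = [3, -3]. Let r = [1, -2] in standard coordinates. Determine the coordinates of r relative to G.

Write r = c_1 g1 + c_2 g2 and solve for the c_i.
System: -c_1 + 3c_2 = 1, 2c_1 - 3c_2 = -2; solving gives c_1 = -1, c_2 = 0.
Check: -g1 + 0·g2 = [1, -2].

[-1, 0]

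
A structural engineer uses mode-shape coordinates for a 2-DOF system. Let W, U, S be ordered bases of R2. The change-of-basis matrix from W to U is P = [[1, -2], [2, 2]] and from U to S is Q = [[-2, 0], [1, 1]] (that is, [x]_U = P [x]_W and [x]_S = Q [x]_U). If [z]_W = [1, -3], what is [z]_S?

Composing the changes, [z]_S = Q P [z]_W.
Q P = [[-2, 4], [3, 0]]; applying this to [1, -3] gives [-14, 3].

[-14, 3]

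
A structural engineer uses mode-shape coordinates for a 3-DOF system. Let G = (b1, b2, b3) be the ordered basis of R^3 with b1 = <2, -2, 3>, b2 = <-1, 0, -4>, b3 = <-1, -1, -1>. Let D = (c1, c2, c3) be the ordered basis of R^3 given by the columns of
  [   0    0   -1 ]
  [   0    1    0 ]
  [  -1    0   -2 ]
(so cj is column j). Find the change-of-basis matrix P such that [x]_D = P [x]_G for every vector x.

[[1, 2, -1], [-2, 0, -1], [-2, 1, 1]]

Take x = bj: its G-coordinates are the j-th standard unit vector, so P e_j — column j of P — equals [bj]_D.
b1 = c1 - 2c2 - 2c3, giving column 1 = <1, -2, -2>; repeating for each j gives P = [[1, 2, -1], [-2, 0, -1], [-2, 1, 1]].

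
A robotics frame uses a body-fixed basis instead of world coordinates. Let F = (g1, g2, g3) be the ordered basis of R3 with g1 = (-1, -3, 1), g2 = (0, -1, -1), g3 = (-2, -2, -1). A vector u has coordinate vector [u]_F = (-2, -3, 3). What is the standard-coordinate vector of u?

(-4, 3, -2)

The coordinates say u = -2g1 - 3g2 + 3g3; adding the scaled basis vectors gives (-4, 3, -2).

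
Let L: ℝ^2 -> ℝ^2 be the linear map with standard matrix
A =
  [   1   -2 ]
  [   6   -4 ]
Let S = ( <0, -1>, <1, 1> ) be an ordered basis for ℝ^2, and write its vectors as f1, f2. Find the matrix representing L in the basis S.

Let P have columns f1, f2. Then [L]_S = P^(-1) A P.
Here det P = 1, so P^(-1) is integer; computing A P first and then P^(-1)(A P) gives [[-2, -3], [2, -1]].

[[-2, -3], [2, -1]]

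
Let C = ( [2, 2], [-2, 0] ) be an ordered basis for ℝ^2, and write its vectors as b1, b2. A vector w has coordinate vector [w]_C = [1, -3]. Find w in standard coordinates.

[8, 2]

By definition w = b1 - 3b2.
Summing componentwise gives [8, 2].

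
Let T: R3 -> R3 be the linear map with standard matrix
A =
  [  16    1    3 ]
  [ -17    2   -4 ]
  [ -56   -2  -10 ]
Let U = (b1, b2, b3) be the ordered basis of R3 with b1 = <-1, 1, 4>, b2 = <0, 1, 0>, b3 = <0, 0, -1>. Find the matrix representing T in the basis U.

[[3, -1, 3], [0, 3, 1], [-2, -2, 2]]

With P the matrix whose columns are b1, ..., b3, [T]_U = P^(-1) A P.
Column by column: T(b1) = A b1 = <-3, 3, 14>; its U-coordinates <3, 0, -2> give column 1.
Continuing for each basis vector yields [T]_U = [[3, -1, 3], [0, 3, 1], [-2, -2, 2]].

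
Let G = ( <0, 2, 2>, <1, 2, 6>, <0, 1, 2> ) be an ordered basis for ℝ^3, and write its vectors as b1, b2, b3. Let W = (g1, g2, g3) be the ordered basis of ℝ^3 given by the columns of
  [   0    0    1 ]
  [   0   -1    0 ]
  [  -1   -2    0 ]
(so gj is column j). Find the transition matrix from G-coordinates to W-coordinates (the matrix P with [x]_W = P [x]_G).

Take x = bj: its G-coordinates are the j-th standard unit vector, so P e_j — column j of P — equals [bj]_W.
b1 = 2g1 - 2g2 + 0·g3, giving column 1 = <2, -2, 0>; repeating for each j gives P = [[2, -2, 0], [-2, -2, -1], [0, 1, 0]].

[[2, -2, 0], [-2, -2, -1], [0, 1, 0]]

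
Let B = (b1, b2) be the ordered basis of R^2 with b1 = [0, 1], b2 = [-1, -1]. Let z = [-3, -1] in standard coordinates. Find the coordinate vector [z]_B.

[2, 3]

Write z = c_1 b1 + c_2 b2 and solve for the c_i.
System: 0c_1 - c_2 = -3, c_1 - c_2 = -1; solving gives c_1 = 2, c_2 = 3.
Check: 2b1 + 3b2 = [-3, -1].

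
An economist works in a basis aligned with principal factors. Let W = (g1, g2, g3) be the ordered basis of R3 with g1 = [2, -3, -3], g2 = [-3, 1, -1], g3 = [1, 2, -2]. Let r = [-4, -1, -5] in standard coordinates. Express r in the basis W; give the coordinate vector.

Write r = c_1 g1 + ... + c_3 g3 and solve for the c_i.
Solving this 3x3 system gives c = (1, 2, 0).
Check: g1 + 2g2 + 0·g3 = [-4, -1, -5].

[1, 2, 0]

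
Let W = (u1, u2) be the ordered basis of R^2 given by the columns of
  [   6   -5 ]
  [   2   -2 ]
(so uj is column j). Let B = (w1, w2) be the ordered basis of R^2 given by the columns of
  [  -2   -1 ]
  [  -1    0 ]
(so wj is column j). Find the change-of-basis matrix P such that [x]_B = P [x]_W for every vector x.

Column j of P is [uj]_B, since P maps W-coordinates to B-coordinates.
Expressing u1 in B: u1 = -2w1 - 2w2, so column 1 of P is [-2, -2].
Doing the same for each uj gives P = [[-2, 2], [-2, 1]].

[[-2, 2], [-2, 1]]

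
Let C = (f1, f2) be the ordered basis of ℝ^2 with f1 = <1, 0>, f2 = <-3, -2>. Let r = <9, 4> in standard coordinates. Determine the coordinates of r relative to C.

<3, -2>

[r]_C is the unique c with M c = r, where M has columns f1, f2.
System: c_1 - 3c_2 = 9, 0c_1 - 2c_2 = 4; solving gives c_1 = 3, c_2 = -2.
Check: 3f1 - 2f2 = <9, 4>.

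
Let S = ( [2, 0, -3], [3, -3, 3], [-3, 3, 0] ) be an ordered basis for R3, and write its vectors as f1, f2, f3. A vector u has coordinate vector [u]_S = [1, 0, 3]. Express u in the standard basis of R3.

The coordinates say u = f1 + 0·f2 + 3f3; adding the scaled basis vectors gives [-7, 9, -3].

[-7, 9, -3]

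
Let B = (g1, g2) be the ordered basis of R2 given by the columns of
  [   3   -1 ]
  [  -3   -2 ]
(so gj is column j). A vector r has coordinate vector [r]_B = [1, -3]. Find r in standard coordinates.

[6, 3]

By definition r = g1 - 3g2.
Summing componentwise gives [6, 3].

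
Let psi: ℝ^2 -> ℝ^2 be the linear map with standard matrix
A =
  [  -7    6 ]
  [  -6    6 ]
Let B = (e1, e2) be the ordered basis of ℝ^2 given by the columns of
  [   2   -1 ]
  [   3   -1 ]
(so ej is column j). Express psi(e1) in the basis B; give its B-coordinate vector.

Column 1 of [psi]_B is the B-coordinate vector of psi(e1).
In standard coordinates psi(e1) = A e1 = (4, 6).
Converting to B: (4, 6) = 2e1 + 0·e2, so the coordinate vector is (2, 0).

(2, 0)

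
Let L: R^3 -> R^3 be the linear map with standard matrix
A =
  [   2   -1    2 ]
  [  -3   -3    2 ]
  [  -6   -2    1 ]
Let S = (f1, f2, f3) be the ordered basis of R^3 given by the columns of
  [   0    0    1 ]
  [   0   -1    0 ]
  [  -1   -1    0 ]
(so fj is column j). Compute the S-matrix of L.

With P the matrix whose columns are f1, ..., f3, [L]_S = P^(-1) A P.
Column by column: L(f1) = A f1 = [-2, -2, -1]; its S-coordinates [-1, 2, -2] give column 1.
Continuing for each basis vector yields [L]_S = [[-1, 0, 3], [2, -1, 3], [-2, -1, 2]].

[[-1, 0, 3], [2, -1, 3], [-2, -1, 2]]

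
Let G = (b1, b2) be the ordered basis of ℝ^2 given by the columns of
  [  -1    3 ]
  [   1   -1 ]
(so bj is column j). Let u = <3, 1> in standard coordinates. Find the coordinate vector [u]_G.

<3, 2>

[u]_G is the unique c with M c = u, where M has columns b1, b2.
System: -c_1 + 3c_2 = 3, c_1 - c_2 = 1; solving gives c_1 = 3, c_2 = 2.
Check: 3b1 + 2b2 = <3, 1>.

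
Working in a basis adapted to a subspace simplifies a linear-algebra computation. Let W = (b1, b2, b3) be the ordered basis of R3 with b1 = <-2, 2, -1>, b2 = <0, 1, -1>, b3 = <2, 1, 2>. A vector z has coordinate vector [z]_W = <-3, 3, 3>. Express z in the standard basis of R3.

z = M [z]_W, where M has columns b1, ..., b3.
Carrying out the matrix-vector product, z = <12, 0, 6>.

<12, 0, 6>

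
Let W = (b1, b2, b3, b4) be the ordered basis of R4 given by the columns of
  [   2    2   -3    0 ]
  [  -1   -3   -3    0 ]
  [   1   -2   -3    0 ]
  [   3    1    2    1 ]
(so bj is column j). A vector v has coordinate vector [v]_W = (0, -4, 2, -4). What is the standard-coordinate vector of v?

(-14, 6, 2, -4)

The coordinates say v = 0·b1 - 4b2 + 2b3 - 4b4; adding the scaled basis vectors gives (-14, 6, 2, -4).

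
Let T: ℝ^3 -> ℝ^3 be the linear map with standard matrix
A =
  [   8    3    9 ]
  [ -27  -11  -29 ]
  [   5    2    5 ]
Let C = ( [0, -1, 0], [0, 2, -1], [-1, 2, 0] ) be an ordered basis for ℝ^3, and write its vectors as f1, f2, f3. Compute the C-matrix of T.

With P the matrix whose columns are f1, ..., f3, [T]_C = P^(-1) A P.
Column by column: T(f1) = A f1 = [-3, 11, -2]; its C-coordinates [-1, 2, 3] give column 1.
Continuing for each basis vector yields [T]_C = [[-1, 1, 1], [2, 1, 1], [3, 3, 2]].

[[-1, 1, 1], [2, 1, 1], [3, 3, 2]]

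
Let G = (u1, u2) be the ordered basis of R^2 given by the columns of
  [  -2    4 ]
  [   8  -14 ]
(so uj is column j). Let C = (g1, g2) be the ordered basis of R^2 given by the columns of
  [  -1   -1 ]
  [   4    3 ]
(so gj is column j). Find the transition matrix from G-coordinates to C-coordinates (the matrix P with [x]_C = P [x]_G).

Take x = uj: its G-coordinates are the j-th standard unit vector, so P e_j — column j of P — equals [uj]_C.
u1 = 2g1 + 0·g2, giving column 1 = [2, 0]; repeating for each j gives P = [[2, -2], [0, -2]].

[[2, -2], [0, -2]]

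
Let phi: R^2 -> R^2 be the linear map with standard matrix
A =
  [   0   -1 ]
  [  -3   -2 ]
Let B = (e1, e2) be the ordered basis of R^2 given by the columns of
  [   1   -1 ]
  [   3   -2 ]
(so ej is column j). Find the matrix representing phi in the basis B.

[[-3, 3], [0, 1]]

With P the matrix whose columns are e1, e2, [phi]_B = P^(-1) A P.
Column by column: phi(e1) = A e1 = (-3, -9); its B-coordinates (-3, 0) give column 1.
Continuing for each basis vector yields [phi]_B = [[-3, 3], [0, 1]].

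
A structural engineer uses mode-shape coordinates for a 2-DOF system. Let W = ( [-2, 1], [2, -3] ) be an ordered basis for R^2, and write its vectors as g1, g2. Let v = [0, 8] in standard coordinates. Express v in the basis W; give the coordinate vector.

[-4, -4]

[v]_W is the unique c with M c = v, where M has columns g1, g2.
System: -2c_1 + 2c_2 = 0, c_1 - 3c_2 = 8; solving gives c_1 = -4, c_2 = -4.
Check: -4g1 - 4g2 = [0, 8].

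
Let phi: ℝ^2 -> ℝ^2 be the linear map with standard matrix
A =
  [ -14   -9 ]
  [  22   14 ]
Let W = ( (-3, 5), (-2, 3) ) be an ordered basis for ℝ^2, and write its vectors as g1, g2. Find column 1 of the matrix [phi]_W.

(-1, 3)

Compute phi(g1) = A g1 = (-3, 4) in standard coordinates.
Then write this in W-coordinates: solve for y in y_1 g1 + y_2 g2 = (-3, 4).
This gives y = (-1, 3), which is column 1 of [phi]_W.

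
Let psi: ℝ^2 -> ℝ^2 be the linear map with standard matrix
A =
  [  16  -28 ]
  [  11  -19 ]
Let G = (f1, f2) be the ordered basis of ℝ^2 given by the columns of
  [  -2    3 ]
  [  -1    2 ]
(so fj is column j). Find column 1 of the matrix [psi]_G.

<-1, -2>

Column 1 of [psi]_G is the G-coordinate vector of psi(f1).
In standard coordinates psi(f1) = A f1 = <-4, -3>.
Converting to G: <-4, -3> = -f1 - 2f2, so the coordinate vector is <-1, -2>.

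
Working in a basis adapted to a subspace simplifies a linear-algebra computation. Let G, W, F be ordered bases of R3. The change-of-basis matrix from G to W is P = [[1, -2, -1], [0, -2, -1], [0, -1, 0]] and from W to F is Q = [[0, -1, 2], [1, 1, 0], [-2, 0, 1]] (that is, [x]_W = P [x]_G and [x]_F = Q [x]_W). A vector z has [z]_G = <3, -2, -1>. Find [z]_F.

Composing the changes, [z]_F = Q P [z]_G.
Q P = [[0, 0, 1], [1, -4, -2], [-2, 3, 2]]; applying this to <3, -2, -1> gives <-1, 13, -14>.

<-1, 13, -14>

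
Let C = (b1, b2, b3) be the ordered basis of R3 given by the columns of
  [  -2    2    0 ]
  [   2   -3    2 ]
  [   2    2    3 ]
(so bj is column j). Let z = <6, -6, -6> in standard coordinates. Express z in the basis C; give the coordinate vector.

<-3, 0, 0>

Write z = c_1 b1 + ... + c_3 b3 and solve for the c_i.
Gaussian elimination on [M | z] yields c = (-3, 0, 0).
Check: -3b1 + 0·b2 + 0·b3 = <6, -6, -6>.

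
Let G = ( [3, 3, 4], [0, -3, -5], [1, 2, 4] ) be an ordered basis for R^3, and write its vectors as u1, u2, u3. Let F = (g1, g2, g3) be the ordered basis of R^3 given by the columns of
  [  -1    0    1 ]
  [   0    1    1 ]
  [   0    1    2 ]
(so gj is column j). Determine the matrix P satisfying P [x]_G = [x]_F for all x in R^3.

[[-2, -2, 1], [2, -1, 0], [1, -2, 2]]

Column j of P is [uj]_F, since P maps G-coordinates to F-coordinates.
Expressing u1 in F: u1 = -2g1 + 2g2 + g3, so column 1 of P is [-2, 2, 1].
Doing the same for each uj gives P = [[-2, -2, 1], [2, -1, 0], [1, -2, 2]].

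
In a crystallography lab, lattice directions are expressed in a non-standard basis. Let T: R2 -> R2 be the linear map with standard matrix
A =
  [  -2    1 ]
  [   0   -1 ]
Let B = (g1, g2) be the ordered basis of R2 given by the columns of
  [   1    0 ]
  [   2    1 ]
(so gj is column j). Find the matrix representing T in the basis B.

[[0, 1], [-2, -3]]

The j-th column of [T]_B is [T(gj)]_B.
T(g1) = A g1 = <0, -2> = 0·g1 - 2g2, so column 1 is <0, -2>.
Repeating for g2 and assembling the columns gives [[0, 1], [-2, -3]].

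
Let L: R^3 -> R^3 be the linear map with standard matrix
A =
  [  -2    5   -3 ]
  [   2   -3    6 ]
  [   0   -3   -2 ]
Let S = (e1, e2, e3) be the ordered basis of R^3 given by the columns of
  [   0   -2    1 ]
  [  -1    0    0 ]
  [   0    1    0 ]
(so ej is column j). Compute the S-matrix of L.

Let P have columns e1, ..., e3. Then [L]_S = P^(-1) A P.
Here det P = -1, so P^(-1) is integer; computing A P first and then P^(-1)(A P) gives [[-3, -2, -2], [3, -2, 0], [1, -3, -2]].

[[-3, -2, -2], [3, -2, 0], [1, -3, -2]]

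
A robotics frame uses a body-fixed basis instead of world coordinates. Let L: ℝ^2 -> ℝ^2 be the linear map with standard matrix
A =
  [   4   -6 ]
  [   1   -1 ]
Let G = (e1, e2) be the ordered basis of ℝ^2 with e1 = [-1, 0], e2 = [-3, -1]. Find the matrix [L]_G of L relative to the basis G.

The j-th column of [L]_G is [L(ej)]_G.
L(e1) = A e1 = [-4, -1] = e1 + e2, so column 1 is [1, 1].
Repeating for e2 and assembling the columns gives [[1, 0], [1, 2]].

[[1, 0], [1, 2]]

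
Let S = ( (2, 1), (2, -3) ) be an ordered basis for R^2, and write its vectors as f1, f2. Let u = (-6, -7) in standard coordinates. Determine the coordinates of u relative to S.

(-4, 1)

Write u = c_1 f1 + c_2 f2 and solve for the c_i.
System: 2c_1 + 2c_2 = -6, c_1 - 3c_2 = -7; solving gives c_1 = -4, c_2 = 1.
Check: -4f1 + f2 = (-6, -7).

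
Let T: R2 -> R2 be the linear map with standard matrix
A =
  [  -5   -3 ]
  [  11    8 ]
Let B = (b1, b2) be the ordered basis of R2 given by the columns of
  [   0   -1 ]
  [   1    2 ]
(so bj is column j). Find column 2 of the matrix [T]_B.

Compute T(b2) = A b2 = (-1, 5) in standard coordinates.
Then write this in B-coordinates: solve for y in y_1 b1 + y_2 b2 = (-1, 5).
This gives y = (3, 1), which is column 2 of [T]_B.

(3, 1)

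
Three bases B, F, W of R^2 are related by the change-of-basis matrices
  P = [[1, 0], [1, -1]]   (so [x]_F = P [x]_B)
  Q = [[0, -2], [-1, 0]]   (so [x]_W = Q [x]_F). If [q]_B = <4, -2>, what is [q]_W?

First [q]_F = P [q]_B = <4, 6>.
Then [q]_W = Q [q]_F = <-12, -4>.

<-12, -4>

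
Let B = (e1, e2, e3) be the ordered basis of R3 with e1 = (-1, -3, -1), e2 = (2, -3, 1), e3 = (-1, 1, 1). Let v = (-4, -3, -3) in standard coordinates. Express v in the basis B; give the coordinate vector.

(2, -1, 0)

Write v = c_1 e1 + ... + c_3 e3 and solve for the c_i.
Row-reducing the augmented matrix [M | v] gives c = (2, -1, 0).
Check: 2e1 - e2 + 0·e3 = (-4, -3, -3).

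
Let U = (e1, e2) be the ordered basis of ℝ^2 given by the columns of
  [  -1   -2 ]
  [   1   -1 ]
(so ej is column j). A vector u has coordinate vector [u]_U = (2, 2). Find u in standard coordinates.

u = M [u]_U, where M has columns e1, e2.
Carrying out the matrix-vector product, u = (-6, 0).

(-6, 0)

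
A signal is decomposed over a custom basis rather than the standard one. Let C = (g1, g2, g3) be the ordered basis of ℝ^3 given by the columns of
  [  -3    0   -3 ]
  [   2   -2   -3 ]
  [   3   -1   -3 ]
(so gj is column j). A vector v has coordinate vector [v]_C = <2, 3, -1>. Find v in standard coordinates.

The coordinates say v = 2g1 + 3g2 - g3; adding the scaled basis vectors gives <-3, 1, 6>.

<-3, 1, 6>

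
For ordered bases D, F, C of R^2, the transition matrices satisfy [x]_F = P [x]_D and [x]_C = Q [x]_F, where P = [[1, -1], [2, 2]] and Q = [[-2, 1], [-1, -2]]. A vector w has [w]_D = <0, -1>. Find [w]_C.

<-4, 3>

Apply P to get F-coordinates <1, -2>, then Q to get C-coordinates.
The result is [w]_C = <-4, 3>.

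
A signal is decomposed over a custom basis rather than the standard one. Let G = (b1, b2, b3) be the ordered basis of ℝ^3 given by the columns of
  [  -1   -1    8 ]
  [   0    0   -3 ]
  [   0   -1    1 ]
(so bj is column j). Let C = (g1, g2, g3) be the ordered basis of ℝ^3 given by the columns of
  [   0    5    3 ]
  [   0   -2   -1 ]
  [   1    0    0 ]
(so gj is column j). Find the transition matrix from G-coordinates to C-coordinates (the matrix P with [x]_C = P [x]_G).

Column j of P is [bj]_C, since P maps G-coordinates to C-coordinates.
Expressing b1 in C: b1 = 0·g1 + g2 - 2g3, so column 1 of P is (0, 1, -2).
Doing the same for each bj gives P = [[0, -1, 1], [1, 1, 1], [-2, -2, 1]].

[[0, -1, 1], [1, 1, 1], [-2, -2, 1]]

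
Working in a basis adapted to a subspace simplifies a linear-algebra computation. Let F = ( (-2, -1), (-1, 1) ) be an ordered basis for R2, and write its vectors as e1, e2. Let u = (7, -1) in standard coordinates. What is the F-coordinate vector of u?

Write u = c_1 e1 + c_2 e2 and solve for the c_i.
System: -2c_1 - c_2 = 7, -c_1 + c_2 = -1; solving gives c_1 = -2, c_2 = -3.
Check: -2e1 - 3e2 = (7, -1).

(-2, -3)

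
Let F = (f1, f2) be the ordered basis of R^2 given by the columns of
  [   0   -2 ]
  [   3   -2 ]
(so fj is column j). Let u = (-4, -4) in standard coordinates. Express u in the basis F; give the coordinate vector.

(0, 2)

Write u = c_1 f1 + c_2 f2 and solve for the c_i.
System: 0c_1 - 2c_2 = -4, 3c_1 - 2c_2 = -4; solving gives c_1 = 0, c_2 = 2.
Check: 0·f1 + 2f2 = (-4, -4).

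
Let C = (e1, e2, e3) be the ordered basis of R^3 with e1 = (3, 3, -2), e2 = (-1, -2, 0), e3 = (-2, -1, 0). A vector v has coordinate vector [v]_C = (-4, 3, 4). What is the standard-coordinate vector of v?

(-23, -22, 8)

By definition v = -4e1 + 3e2 + 4e3.
Summing componentwise gives (-23, -22, 8).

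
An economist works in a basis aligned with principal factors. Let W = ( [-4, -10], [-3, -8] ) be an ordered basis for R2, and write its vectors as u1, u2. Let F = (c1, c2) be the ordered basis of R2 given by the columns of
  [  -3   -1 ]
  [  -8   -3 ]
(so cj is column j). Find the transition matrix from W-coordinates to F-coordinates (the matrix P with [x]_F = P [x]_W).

[[2, 1], [-2, 0]]

Let M have columns uj and N have columns cj. Then for every x, N [x]_F = x = M [x]_W, so P = N^(-1) M.
Since det N = 1, N^(-1) has integer entries; multiplying gives P = [[2, 1], [-2, 0]].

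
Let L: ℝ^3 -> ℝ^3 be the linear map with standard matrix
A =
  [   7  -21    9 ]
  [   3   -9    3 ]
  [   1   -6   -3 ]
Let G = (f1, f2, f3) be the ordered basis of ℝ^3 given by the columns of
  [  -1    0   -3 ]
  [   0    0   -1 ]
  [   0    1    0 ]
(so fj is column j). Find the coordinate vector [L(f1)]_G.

Compute L(f1) = A f1 = (-7, -3, -1) in standard coordinates.
Then write this in G-coordinates: solve for y in y_1 f1 + ... + y_3 f3 = (-7, -3, -1).
This gives y = (-2, -1, 3), which is column 1 of [L]_G.

(-2, -1, 3)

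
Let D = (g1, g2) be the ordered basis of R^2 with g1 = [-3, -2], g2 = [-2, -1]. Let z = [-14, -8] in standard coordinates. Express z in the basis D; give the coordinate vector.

[2, 4]

[z]_D is the unique c with M c = z, where M has columns g1, g2.
System: -3c_1 - 2c_2 = -14, -2c_1 - c_2 = -8; solving gives c_1 = 2, c_2 = 4.
Check: 2g1 + 4g2 = [-14, -8].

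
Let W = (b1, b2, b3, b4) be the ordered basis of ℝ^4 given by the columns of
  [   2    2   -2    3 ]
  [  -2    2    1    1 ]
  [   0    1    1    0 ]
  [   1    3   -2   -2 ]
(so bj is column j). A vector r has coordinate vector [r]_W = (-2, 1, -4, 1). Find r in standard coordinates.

(9, 3, -3, 7)

By definition r = -2b1 + b2 - 4b3 + b4.
Summing componentwise gives (9, 3, -3, 7).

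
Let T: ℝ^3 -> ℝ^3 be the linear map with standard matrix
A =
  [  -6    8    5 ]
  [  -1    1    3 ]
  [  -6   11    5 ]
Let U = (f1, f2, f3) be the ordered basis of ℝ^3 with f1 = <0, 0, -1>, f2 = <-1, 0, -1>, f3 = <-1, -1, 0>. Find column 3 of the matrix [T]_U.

Column 3 of [T]_U is the U-coordinate vector of T(f3).
In standard coordinates T(f3) = A f3 = <-2, 0, -5>.
Converting to U: <-2, 0, -5> = 3f1 + 2f2 + 0·f3, so the coordinate vector is <3, 2, 0>.

<3, 2, 0>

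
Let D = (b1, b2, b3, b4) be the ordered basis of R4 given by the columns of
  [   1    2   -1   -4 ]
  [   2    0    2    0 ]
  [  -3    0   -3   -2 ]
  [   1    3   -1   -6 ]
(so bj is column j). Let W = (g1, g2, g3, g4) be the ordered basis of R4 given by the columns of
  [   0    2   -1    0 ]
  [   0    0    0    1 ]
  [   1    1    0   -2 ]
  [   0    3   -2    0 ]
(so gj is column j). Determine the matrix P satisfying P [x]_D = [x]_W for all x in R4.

[[0, -1, 2, 0], [1, 1, -1, -2], [1, 0, -1, 0], [2, 0, 2, 0]]

Take x = bj: its D-coordinates are the j-th standard unit vector, so P e_j — column j of P — equals [bj]_W.
b1 = 0·g1 + g2 + g3 + 2g4, giving column 1 = [0, 1, 1, 2]; repeating for each j gives P = [[0, -1, 2, 0], [1, 1, -1, -2], [1, 0, -1, 0], [2, 0, 2, 0]].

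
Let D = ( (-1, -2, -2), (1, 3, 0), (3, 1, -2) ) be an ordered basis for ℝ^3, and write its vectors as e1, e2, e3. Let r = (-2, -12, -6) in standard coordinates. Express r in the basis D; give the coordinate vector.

(2, -3, 1)

We seek scalars with c_1 e1 + ... + c_3 e3 = r; equivalently solve M c = r where the columns of M are e1, ..., e3.
Gaussian elimination on [M | r] yields c = (2, -3, 1).
Check: 2e1 - 3e2 + e3 = (-2, -12, -6).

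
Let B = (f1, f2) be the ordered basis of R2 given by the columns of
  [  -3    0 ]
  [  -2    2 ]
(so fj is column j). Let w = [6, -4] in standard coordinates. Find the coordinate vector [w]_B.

[-2, -4]

Write w = c_1 f1 + c_2 f2 and solve for the c_i.
System: -3c_1 + 0c_2 = 6, -2c_1 + 2c_2 = -4; solving gives c_1 = -2, c_2 = -4.
Check: -2f1 - 4f2 = [6, -4].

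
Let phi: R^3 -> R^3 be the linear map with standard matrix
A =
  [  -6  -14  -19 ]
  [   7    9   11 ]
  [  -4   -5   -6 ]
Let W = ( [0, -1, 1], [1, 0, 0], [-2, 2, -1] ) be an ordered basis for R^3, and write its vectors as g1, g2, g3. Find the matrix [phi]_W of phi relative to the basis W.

[[0, -1, 1], [-3, 0, -3], [1, 3, -3]]

Let P have columns g1, ..., g3. Then [phi]_W = P^(-1) A P.
Here det P = 1, so P^(-1) is integer; computing A P first and then P^(-1)(A P) gives [[0, -1, 1], [-3, 0, -3], [1, 3, -3]].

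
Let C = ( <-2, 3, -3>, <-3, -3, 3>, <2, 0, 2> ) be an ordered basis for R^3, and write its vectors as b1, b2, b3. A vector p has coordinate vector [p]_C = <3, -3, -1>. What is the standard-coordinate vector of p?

<1, 18, -20>

The coordinates say p = 3b1 - 3b2 - b3; adding the scaled basis vectors gives <1, 18, -20>.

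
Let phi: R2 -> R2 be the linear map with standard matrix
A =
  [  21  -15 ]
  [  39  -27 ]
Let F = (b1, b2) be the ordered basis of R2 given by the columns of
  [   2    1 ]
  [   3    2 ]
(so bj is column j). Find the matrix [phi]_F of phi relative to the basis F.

[[-3, -3], [3, -3]]

The j-th column of [phi]_F is [phi(bj)]_F.
phi(b1) = A b1 = [-3, -3] = -3b1 + 3b2, so column 1 is [-3, 3].
Repeating for b2 and assembling the columns gives [[-3, -3], [3, -3]].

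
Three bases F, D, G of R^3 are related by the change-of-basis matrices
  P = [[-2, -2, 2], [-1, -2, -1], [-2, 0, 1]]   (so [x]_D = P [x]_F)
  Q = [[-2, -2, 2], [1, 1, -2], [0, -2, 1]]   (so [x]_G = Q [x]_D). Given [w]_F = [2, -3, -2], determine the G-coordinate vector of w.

[-20, 16, -18]

First [w]_D = P [w]_F = [-2, 6, -6].
Then [w]_G = Q [w]_D = [-20, 16, -18].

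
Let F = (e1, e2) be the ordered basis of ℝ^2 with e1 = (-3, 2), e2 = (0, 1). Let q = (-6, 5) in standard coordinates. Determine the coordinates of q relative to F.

(2, 1)

[q]_F is the unique c with M c = q, where M has columns e1, e2.
System: -3c_1 + 0c_2 = -6, 2c_1 + c_2 = 5; solving gives c_1 = 2, c_2 = 1.
Check: 2e1 + e2 = (-6, 5).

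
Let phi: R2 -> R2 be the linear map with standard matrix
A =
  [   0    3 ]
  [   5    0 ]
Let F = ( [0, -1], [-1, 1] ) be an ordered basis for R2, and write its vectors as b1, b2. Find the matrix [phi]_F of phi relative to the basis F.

[[3, 2], [3, -3]]

With P the matrix whose columns are b1, b2, [phi]_F = P^(-1) A P.
Column by column: phi(b1) = A b1 = [-3, 0]; its F-coordinates [3, 3] give column 1.
Continuing for each basis vector yields [phi]_F = [[3, 2], [3, -3]].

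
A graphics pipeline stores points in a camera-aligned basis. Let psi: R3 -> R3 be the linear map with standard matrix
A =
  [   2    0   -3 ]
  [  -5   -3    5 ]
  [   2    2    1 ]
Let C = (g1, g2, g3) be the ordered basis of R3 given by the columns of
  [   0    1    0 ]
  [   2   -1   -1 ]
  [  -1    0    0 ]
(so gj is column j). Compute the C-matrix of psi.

[[-3, 0, 2], [3, 2, 0], [2, 0, 1]]

Let P have columns g1, ..., g3. Then [psi]_C = P^(-1) A P.
Here det P = 1, so P^(-1) is integer; computing A P first and then P^(-1)(A P) gives [[-3, 0, 2], [3, 2, 0], [2, 0, 1]].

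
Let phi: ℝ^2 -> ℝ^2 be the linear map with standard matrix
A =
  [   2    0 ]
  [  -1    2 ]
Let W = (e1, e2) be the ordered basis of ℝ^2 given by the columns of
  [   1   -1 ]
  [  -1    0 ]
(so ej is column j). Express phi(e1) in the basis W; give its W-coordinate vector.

Column 1 of [phi]_W is the W-coordinate vector of phi(e1).
In standard coordinates phi(e1) = A e1 = [2, -3].
Converting to W: [2, -3] = 3e1 + e2, so the coordinate vector is [3, 1].

[3, 1]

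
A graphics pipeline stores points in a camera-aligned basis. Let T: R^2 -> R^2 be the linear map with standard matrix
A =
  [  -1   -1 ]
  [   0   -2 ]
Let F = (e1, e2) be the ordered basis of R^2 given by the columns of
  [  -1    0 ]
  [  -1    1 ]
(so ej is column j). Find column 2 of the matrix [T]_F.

[1, -1]

Column 2 of [T]_F is the F-coordinate vector of T(e2).
In standard coordinates T(e2) = A e2 = [-1, -2].
Converting to F: [-1, -2] = e1 - e2, so the coordinate vector is [1, -1].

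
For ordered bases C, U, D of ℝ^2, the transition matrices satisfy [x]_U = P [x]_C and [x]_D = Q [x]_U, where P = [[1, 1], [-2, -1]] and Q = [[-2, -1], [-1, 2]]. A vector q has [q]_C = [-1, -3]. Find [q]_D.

[3, 14]

Apply P to get U-coordinates [-4, 5], then Q to get D-coordinates.
The result is [q]_D = [3, 14].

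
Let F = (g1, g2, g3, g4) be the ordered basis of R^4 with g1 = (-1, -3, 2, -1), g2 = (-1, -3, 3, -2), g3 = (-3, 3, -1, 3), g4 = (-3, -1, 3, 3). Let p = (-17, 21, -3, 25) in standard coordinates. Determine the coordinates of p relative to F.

Write p = c_1 g1 + ... + c_4 g4 and solve for the c_i.
Row-reducing the augmented matrix [M | p] gives c = (-4, 0, 4, 3).
Check: -4g1 + 0·g2 + 4g3 + 3g4 = (-17, 21, -3, 25).

(-4, 0, 4, 3)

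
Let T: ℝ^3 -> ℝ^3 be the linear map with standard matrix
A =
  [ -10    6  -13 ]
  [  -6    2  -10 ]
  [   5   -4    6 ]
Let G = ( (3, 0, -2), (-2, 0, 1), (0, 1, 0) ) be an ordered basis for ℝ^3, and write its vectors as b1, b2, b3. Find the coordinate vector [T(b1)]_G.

Column 1 of [T]_G is the G-coordinate vector of T(b1).
In standard coordinates T(b1) = A b1 = (-4, 2, 3).
Converting to G: (-4, 2, 3) = -2b1 - b2 + 2b3, so the coordinate vector is (-2, -1, 2).

(-2, -1, 2)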